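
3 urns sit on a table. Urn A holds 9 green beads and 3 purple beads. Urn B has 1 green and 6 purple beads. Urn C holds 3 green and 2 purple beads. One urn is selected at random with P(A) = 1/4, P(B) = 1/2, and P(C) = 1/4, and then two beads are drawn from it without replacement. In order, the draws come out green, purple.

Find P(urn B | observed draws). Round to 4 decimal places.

0.3615

Under each hypothesis, the probability of the observed sequence is: P(data | urn A) = (9/12)(3/11) = 0.20455; P(data | urn B) = (1/7)(6/6) = 0.14286; P(data | urn C) = (3/5)(2/4) = 0.3.
Multiplying each by its prior: 1/4 · 0.20455 = 0.051136, 1/2 · 0.14286 = 0.071429, 1/4 · 0.3 = 0.075; with total 0.19756.
By Bayes' rule, P(urn B | data) = (0.071429) / (0.19756) = 0.36154.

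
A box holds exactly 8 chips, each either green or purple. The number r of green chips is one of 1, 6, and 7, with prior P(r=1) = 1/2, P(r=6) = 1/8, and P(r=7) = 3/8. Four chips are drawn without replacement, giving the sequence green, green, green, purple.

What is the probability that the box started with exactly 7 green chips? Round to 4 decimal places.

For each hypothesis, P(data | H) works out to: P(data | r = 1) = (1/8)(0/7) = 0; P(data | r = 6) = (6/8)(5/7)(4/6)(2/5) = 1/7; P(data | r = 7) = (7/8)(6/7)(5/6)(1/5) = 1/8.
The prior-weighted likelihoods are 1/2 · 0 = 0, 1/8 · 1/7 = 1/56, 3/8 · 1/8 = 3/64; with total 29/448.
Therefore the posterior P(r = 7 | data) = (3/64) / (29/448) = 21/29.

0.7241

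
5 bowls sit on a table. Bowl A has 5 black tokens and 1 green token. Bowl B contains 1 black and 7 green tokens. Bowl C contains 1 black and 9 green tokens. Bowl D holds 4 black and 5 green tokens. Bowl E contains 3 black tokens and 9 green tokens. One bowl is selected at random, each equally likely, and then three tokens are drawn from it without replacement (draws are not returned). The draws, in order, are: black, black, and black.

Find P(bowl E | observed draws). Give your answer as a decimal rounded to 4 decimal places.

For each hypothesis, P(data | H) works out to: P(data | bowl A) = (5/6)(4/5)(3/4) = 0.5; P(data | bowl B) = (1/8)(0/7) = 0; P(data | bowl C) = (1/10)(0/9) = 0; P(data | bowl D) = (4/9)(3/8)(2/7) = 0.047619; P(data | bowl E) = (3/12)(2/11)(1/10) = 0.0045455.
Multiplying each by its prior: 1/5 · 0.5 = 0.1, 1/5 · 0 = 0, 1/5 · 0 = 0, 1/5 · 0.047619 = 0.0095238, 1/5 · 0.0045455 = 0.00090909; these sum to 0.11043.
By Bayes' rule, P(bowl E | data) = (0.00090909) / (0.11043) = 0.0082321.

0.0082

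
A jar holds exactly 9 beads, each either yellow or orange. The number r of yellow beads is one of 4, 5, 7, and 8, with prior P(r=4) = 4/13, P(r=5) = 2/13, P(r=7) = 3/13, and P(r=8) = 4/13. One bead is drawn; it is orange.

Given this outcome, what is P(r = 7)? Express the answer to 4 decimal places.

0.1579

Compute the likelihood of this draw for each case: P(data | r = 4) = (5/9) = 5/9; P(data | r = 5) = (4/9) = 4/9; P(data | r = 7) = (2/9) = 2/9; P(data | r = 8) = (1/9) = 1/9.
Weighting by the prior gives 4/13 · 5/9 = 20/117, 2/13 · 4/9 = 8/117, 3/13 · 2/9 = 2/39, 4/13 · 1/9 = 4/117; these sum to 38/117.
By Bayes' rule, P(r = 7 | data) = (2/39) / (38/117) = 3/19.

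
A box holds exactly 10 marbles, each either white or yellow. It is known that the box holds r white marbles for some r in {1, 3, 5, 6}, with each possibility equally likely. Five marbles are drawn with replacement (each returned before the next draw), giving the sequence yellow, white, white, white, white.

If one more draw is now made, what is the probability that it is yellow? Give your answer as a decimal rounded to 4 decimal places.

0.4548

Under each hypothesis, the probability of the observed sequence is: P(data | r = 1) = (9/10)(1/10)(1/10)(1/10)(1/10) = 9e-05; P(data | r = 3) = (7/10)(3/10)(3/10)(3/10)(3/10) = 0.00567; P(data | r = 5) = (5/10)(5/10)(5/10)(5/10)(5/10) = 0.03125; P(data | r = 6) = (4/10)(6/10)(6/10)(6/10)(6/10) = 0.05184.
Weighting by the prior gives 1/4 · 9e-05 = 2.25e-05, 1/4 · 0.00567 = 0.0014175, 1/4 · 0.03125 = 0.0078125, 1/4 · 0.05184 = 0.01296; these sum to 0.022212.
The posterior is then P(r = 1 | data) = 0.0010129, P(r = 3 | data) = 0.063815, P(r = 5 | data) = 0.35172, P(r = 6 | data) = 0.58346.
Averaging over the posterior, P(yellow next | data) = (9/10)(0.0010129) + (7/10)(0.063815) + (1/2)(0.35172) + (2/5)(0.58346) = 0.45482.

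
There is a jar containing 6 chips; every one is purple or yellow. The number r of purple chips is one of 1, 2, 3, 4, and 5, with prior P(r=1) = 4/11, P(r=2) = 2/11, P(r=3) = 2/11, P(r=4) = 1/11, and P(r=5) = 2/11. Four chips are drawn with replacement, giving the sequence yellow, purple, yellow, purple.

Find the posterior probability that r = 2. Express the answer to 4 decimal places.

0.2540

Compute the likelihood of the observed sequence for each case: P(data | r = 1) = (5/6)(1/6)(5/6)(1/6) = 0.01929; P(data | r = 2) = (4/6)(2/6)(4/6)(2/6) = 0.049383; P(data | r = 3) = (3/6)(3/6)(3/6)(3/6) = 0.0625; P(data | r = 4) = (2/6)(4/6)(2/6)(4/6) = 0.049383; P(data | r = 5) = (1/6)(5/6)(1/6)(5/6) = 0.01929.
Weighting by the prior gives 4/11 · 0.01929 = 0.0070146, 2/11 · 0.049383 = 0.0089787, 2/11 · 0.0625 = 0.011364, 1/11 · 0.049383 = 0.0044893, 2/11 · 0.01929 = 0.0035073; with total 0.035354.
So P(r = 2 | data) = (0.0089787) / (0.035354) = 0.25397.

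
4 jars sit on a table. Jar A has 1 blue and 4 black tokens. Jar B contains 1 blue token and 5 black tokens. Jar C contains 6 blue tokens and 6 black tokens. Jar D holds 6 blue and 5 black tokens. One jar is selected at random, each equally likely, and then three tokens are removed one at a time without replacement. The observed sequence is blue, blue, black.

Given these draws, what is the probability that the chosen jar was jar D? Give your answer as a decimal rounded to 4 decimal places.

0.5263

The likelihood of the observed sequence under each hypothesis: P(data | jar A) = (1/5)(0/4) = 0; P(data | jar B) = (1/6)(0/5) = 0; P(data | jar C) = (6/12)(5/11)(6/10) = 3/22; P(data | jar D) = (6/11)(5/10)(5/9) = 5/33.
Weighting by the prior gives 1/4 · 0 = 0, 1/4 · 0 = 0, 1/4 · 3/22 = 3/88, 1/4 · 5/33 = 5/132; these sum to 19/264.
Therefore the posterior P(jar D | data) = (5/132) / (19/264) = 10/19.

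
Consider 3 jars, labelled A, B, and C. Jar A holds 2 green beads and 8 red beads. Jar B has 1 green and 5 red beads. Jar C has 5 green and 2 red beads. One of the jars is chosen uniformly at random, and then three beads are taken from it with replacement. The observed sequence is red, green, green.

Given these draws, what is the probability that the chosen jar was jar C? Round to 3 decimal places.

0.726

Under each hypothesis, the probability of the observed sequence is: P(data | jar A) = (8/10)(2/10)(2/10) = 0.032; P(data | jar B) = (5/6)(1/6)(1/6) = 0.023148; P(data | jar C) = (2/7)(5/7)(5/7) = 0.14577.
The prior-weighted likelihoods are 1/3 · 0.032 = 0.010667, 1/3 · 0.023148 = 0.007716, 1/3 · 0.14577 = 0.048591; with total 0.066974.
So P(jar C | data) = (0.048591) / (0.066974) = 0.72552.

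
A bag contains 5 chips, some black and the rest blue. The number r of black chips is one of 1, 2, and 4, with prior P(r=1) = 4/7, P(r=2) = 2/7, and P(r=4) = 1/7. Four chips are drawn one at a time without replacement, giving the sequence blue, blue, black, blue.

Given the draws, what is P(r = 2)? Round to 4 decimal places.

0.2000

For each hypothesis, P(data | H) works out to: P(data | r = 1) = (4/5)(3/4)(1/3)(2/2) = 1/5; P(data | r = 2) = (3/5)(2/4)(2/3)(1/2) = 1/10; P(data | r = 4) = (1/5)(0/4) = 0.
The prior-weighted likelihoods are 4/7 · 1/5 = 4/35, 2/7 · 1/10 = 1/35, 1/7 · 0 = 0; with total 1/7.
Hence P(r = 2 | data) = (1/35) / (1/7) = 1/5.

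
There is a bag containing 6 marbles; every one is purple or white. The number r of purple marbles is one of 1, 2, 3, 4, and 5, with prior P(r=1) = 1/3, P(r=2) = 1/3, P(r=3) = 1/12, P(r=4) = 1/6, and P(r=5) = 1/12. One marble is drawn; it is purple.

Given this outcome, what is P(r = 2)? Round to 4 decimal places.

0.2857

For each hypothesis, P(data | H) works out to: P(data | r = 1) = (1/6) = 1/6; P(data | r = 2) = (2/6) = 1/3; P(data | r = 3) = (3/6) = 1/2; P(data | r = 4) = (4/6) = 2/3; P(data | r = 5) = (5/6) = 5/6.
Weighting by the prior gives 1/3 · 1/6 = 1/18, 1/3 · 1/3 = 1/9, 1/12 · 1/2 = 1/24, 1/6 · 2/3 = 1/9, 1/12 · 5/6 = 5/72; summing to 7/18.
Therefore the posterior P(r = 2 | data) = (1/9) / (7/18) = 2/7.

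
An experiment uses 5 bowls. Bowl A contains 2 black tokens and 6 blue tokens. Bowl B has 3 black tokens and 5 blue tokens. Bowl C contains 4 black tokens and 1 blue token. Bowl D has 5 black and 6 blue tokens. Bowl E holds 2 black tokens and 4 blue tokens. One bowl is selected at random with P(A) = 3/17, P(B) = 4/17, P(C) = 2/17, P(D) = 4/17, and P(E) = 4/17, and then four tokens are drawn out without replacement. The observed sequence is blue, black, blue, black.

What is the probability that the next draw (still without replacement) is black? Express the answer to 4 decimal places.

0.2091

Under each hypothesis, the probability of the observed sequence is: P(data | bowl A) = (6/8)(2/7)(5/6)(1/5) = 0.035714; P(data | bowl B) = (5/8)(3/7)(4/6)(2/5) = 0.071429; P(data | bowl C) = (1/5)(4/4)(0/3) = 0; P(data | bowl D) = (6/11)(5/10)(5/9)(4/8) = 0.075758; P(data | bowl E) = (4/6)(2/5)(3/4)(1/3) = 0.066667.
Weighting by the prior gives 3/17 · 0.035714 = 0.0063025, 4/17 · 0.071429 = 0.016807, 2/17 · 0 = 0, 4/17 · 0.075758 = 0.017825, 4/17 · 0.066667 = 0.015686; summing to 0.056621.
The posterior is then P(bowl A | data) = 0.11131, P(bowl B | data) = 0.29683, P(bowl C | data) = 0, P(bowl D | data) = 0.31482, P(bowl E | data) = 0.27704.
Averaging over the posterior, P(black next | data) = (0)(0.11131) + (1/4)(0.29683) + (3/7)(0.31482) + (0)(0.27704) = 0.20913.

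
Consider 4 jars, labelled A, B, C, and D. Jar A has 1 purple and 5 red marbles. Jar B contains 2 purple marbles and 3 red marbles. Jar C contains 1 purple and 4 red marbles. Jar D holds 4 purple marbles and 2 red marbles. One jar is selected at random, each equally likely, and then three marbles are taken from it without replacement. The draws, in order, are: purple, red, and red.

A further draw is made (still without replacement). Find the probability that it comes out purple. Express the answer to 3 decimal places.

0.263

For each hypothesis, P(data | H) works out to: P(data | jar A) = (1/6)(5/5)(4/4) = 1/6; P(data | jar B) = (2/5)(3/4)(2/3) = 1/5; P(data | jar C) = (1/5)(4/4)(3/3) = 1/5; P(data | jar D) = (4/6)(2/5)(1/4) = 1/15.
Multiplying each by its prior: 1/4 · 1/6 = 1/24, 1/4 · 1/5 = 1/20, 1/4 · 1/5 = 1/20, 1/4 · 1/15 = 1/60; summing to 19/120.
Dividing through by the total gives posterior P(jar A | data) = 5/19, P(jar B | data) = 6/19, P(jar C | data) = 6/19, P(jar D | data) = 2/19.
So P(purple next | data) = Σ P(purple next | H) P(H | data) = (0)(5/19) + (1/2)(6/19) + (0)(6/19) + (1)(2/19) = 5/19.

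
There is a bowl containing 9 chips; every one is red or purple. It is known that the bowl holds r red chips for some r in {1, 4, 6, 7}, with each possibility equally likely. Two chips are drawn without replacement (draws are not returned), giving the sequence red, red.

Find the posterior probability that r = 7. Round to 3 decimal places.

Compute the likelihood of the observed sequence for each case: P(data | r = 1) = (1/9)(0/8) = 0; P(data | r = 4) = (4/9)(3/8) = 1/6; P(data | r = 6) = (6/9)(5/8) = 5/12; P(data | r = 7) = (7/9)(6/8) = 7/12.
The prior-weighted likelihoods are 1/4 · 0 = 0, 1/4 · 1/6 = 1/24, 1/4 · 5/12 = 5/48, 1/4 · 7/12 = 7/48; these sum to 7/24.
Hence P(r = 7 | data) = (7/48) / (7/24) = 1/2.

0.500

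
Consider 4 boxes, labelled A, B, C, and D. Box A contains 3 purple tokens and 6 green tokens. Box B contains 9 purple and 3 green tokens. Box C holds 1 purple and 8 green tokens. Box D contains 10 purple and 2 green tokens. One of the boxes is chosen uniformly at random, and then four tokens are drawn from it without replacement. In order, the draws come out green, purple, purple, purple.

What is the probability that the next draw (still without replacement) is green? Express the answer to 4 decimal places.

0.2261

Compute the likelihood of the observed sequence for each case: P(data | box A) = (6/9)(3/8)(2/7)(1/6) = 0.011905; P(data | box B) = (3/12)(9/11)(8/10)(7/9) = 0.12727; P(data | box C) = (8/9)(1/8)(0/7) = 0; P(data | box D) = (2/12)(10/11)(9/10)(8/9) = 0.12121.
Multiplying each by its prior: 1/4 · 0.011905 = 0.0029762, 1/4 · 0.12727 = 0.031818, 1/4 · 0 = 0, 1/4 · 0.12121 = 0.030303; with total 0.065097.
Dividing through by the total gives posterior P(box A | data) = 0.045719, P(box B | data) = 0.48878, P(box C | data) = 0, P(box D | data) = 0.4655.
Averaging over the posterior, P(green next | data) = (1)(0.045719) + (1/4)(0.48878) + (1/8)(0.4655) = 0.2261.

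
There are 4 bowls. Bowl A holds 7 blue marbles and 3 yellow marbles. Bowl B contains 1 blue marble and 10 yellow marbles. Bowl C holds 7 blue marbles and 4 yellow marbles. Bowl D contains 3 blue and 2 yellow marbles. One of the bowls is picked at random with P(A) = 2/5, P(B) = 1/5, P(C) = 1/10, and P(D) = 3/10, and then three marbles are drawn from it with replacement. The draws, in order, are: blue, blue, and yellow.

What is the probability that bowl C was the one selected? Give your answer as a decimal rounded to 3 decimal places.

Compute the likelihood of the observed sequence for each case: P(data | bowl A) = (7/10)(7/10)(3/10) = 0.147; P(data | bowl B) = (1/11)(1/11)(10/11) = 0.0075131; P(data | bowl C) = (7/11)(7/11)(4/11) = 0.14726; P(data | bowl D) = (3/5)(3/5)(2/5) = 0.144.
Multiplying each by its prior: 2/5 · 0.147 = 0.0588, 1/5 · 0.0075131 = 0.0015026, 1/10 · 0.14726 = 0.014726, 3/10 · 0.144 = 0.0432; these sum to 0.11823.
Therefore the posterior P(bowl C | data) = (0.014726) / (0.11823) = 0.12455.

0.125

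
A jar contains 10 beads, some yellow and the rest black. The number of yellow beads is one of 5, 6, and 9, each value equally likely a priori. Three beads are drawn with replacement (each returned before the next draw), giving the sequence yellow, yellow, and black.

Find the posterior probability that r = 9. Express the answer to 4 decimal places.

Under each hypothesis, the probability of the observed sequence is: P(data | r = 5) = (5/10)(5/10)(5/10) = 1/8; P(data | r = 6) = (6/10)(6/10)(4/10) = 18/125; P(data | r = 9) = (9/10)(9/10)(1/10) = 81/1000.
Multiplying each by its prior: 1/3 · 1/8 = 1/24, 1/3 · 18/125 = 6/125, 1/3 · 81/1000 = 27/1000; with total 7/60.
Therefore the posterior P(r = 9 | data) = (27/1000) / (7/60) = 81/350.

0.2314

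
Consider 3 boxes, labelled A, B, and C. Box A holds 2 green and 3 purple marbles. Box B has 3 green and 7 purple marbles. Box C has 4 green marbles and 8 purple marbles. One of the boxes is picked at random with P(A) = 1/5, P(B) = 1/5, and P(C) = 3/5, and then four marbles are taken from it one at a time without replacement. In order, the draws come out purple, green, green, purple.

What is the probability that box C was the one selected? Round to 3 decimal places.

0.531

For each hypothesis, P(data | H) works out to: P(data | box A) = (3/5)(2/4)(1/3)(2/2) = 0.1; P(data | box B) = (7/10)(3/9)(2/8)(6/7) = 0.05; P(data | box C) = (8/12)(4/11)(3/10)(7/9) = 0.056566.
Weighting by the prior gives 1/5 · 0.1 = 0.02, 1/5 · 0.05 = 0.01, 3/5 · 0.056566 = 0.033939; with total 0.063939.
So P(box C | data) = (0.033939) / (0.063939) = 0.53081.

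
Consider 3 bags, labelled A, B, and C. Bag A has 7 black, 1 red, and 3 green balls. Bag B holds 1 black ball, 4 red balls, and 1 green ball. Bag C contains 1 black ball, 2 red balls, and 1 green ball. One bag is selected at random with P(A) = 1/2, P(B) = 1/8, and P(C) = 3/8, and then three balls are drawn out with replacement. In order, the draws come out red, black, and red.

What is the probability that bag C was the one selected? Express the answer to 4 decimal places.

0.6635

For each hypothesis, P(data | H) works out to: P(data | bag A) = (1/11)(7/11)(1/11) = 0.0052592; P(data | bag B) = (4/6)(1/6)(4/6) = 0.074074; P(data | bag C) = (2/4)(1/4)(2/4) = 0.0625.
Weighting by the prior gives 1/2 · 0.0052592 = 0.0026296, 1/8 · 0.074074 = 0.0092593, 3/8 · 0.0625 = 0.023438; these sum to 0.035326.
So P(bag C | data) = (0.023438) / (0.035326) = 0.66346.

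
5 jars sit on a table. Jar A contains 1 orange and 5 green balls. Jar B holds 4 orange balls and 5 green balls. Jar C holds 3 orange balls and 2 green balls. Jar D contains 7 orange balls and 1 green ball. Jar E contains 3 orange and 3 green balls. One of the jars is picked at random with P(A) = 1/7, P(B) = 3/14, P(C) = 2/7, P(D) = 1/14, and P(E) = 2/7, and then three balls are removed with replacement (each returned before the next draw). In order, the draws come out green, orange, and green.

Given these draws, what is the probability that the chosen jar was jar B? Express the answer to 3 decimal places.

Under each hypothesis, the probability of the observed sequence is: P(data | jar A) = (5/6)(1/6)(5/6) = 0.11574; P(data | jar B) = (5/9)(4/9)(5/9) = 0.13717; P(data | jar C) = (2/5)(3/5)(2/5) = 0.096; P(data | jar D) = (1/8)(7/8)(1/8) = 0.013672; P(data | jar E) = (3/6)(3/6)(3/6) = 0.125.
Multiplying each by its prior: 1/7 · 0.11574 = 0.016534, 3/14 · 0.13717 = 0.029394, 2/7 · 0.096 = 0.027429, 1/14 · 0.013672 = 0.00097656, 2/7 · 0.125 = 0.035714; these sum to 0.11005.
Hence P(jar B | data) = (0.029394) / (0.11005) = 0.26711.

0.267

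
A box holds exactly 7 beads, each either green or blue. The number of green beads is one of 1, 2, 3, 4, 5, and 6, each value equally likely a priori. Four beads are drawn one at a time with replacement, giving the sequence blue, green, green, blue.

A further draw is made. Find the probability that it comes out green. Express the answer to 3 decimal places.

For each hypothesis, P(data | H) works out to: P(data | r = 1) = (6/7)(1/7)(1/7)(6/7) = 0.014994; P(data | r = 2) = (5/7)(2/7)(2/7)(5/7) = 0.041649; P(data | r = 3) = (4/7)(3/7)(3/7)(4/7) = 0.059975; P(data | r = 4) = (3/7)(4/7)(4/7)(3/7) = 0.059975; P(data | r = 5) = (2/7)(5/7)(5/7)(2/7) = 0.041649; P(data | r = 6) = (1/7)(6/7)(6/7)(1/7) = 0.014994.
Multiplying each by its prior: 1/6 · 0.014994 = 0.002499, 1/6 · 0.041649 = 0.0069416, 1/6 · 0.059975 = 0.0099958, 1/6 · 0.059975 = 0.0099958, 1/6 · 0.041649 = 0.0069416, 1/6 · 0.014994 = 0.002499; with total 0.038873.
Dividing through by the total gives posterior P(r = 1 | data) = 0.064286, P(r = 2 | data) = 0.17857, P(r = 3 | data) = 0.25714, P(r = 4 | data) = 0.25714, P(r = 5 | data) = 0.17857, P(r = 6 | data) = 0.064286.
So P(green next | data) = Σ P(green next | H) P(H | data) = (1/7)(0.064286) + (2/7)(0.17857) + (3/7)(0.25714) + (4/7)(0.25714) + (5/7)(0.17857) + (6/7)(0.064286) = 0.5.

0.500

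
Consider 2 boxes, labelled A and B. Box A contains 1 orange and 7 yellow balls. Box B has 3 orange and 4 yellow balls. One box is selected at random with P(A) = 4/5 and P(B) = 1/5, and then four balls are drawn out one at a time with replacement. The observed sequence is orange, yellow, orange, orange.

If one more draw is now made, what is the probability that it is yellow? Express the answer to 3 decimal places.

The likelihood of the observed sequence under each hypothesis: P(data | box A) = (1/8)(7/8)(1/8)(1/8) = 0.001709; P(data | box B) = (3/7)(4/7)(3/7)(3/7) = 0.044981.
Weighting by the prior gives 4/5 · 0.001709 = 0.0013672, 1/5 · 0.044981 = 0.0089963; with total 0.010363.
Dividing through by the total gives posterior P(box A | data) = 0.13192, P(box B | data) = 0.86808.
The predictive probability is P(yellow next | data) = (7/8)(0.13192) + (4/7)(0.86808) = 0.61148.

0.611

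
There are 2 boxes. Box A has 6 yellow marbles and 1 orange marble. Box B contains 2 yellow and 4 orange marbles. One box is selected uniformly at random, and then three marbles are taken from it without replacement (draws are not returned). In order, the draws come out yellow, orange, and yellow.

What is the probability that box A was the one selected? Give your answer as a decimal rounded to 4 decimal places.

The likelihood of the observed sequence under each hypothesis: P(data | box A) = (6/7)(1/6)(5/5) = 1/7; P(data | box B) = (2/6)(4/5)(1/4) = 1/15.
The prior-weighted likelihoods are 1/2 · 1/7 = 1/14, 1/2 · 1/15 = 1/30; summing to 11/105.
By Bayes' rule, P(box A | data) = (1/14) / (11/105) = 15/22.

0.6818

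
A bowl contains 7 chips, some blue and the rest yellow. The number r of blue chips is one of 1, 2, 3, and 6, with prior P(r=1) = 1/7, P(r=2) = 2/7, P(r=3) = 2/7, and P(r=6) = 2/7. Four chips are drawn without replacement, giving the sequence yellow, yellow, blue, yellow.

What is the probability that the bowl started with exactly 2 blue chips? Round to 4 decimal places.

The likelihood of the observed sequence under each hypothesis: P(data | r = 1) = (6/7)(5/6)(1/5)(4/4) = 1/7; P(data | r = 2) = (5/7)(4/6)(2/5)(3/4) = 1/7; P(data | r = 3) = (4/7)(3/6)(3/5)(2/4) = 3/35; P(data | r = 6) = (1/7)(0/6) = 0.
Weighting by the prior gives 1/7 · 1/7 = 1/49, 2/7 · 1/7 = 2/49, 2/7 · 3/35 = 6/245, 2/7 · 0 = 0; with total 3/35.
Therefore the posterior P(r = 2 | data) = (2/49) / (3/35) = 10/21.

0.4762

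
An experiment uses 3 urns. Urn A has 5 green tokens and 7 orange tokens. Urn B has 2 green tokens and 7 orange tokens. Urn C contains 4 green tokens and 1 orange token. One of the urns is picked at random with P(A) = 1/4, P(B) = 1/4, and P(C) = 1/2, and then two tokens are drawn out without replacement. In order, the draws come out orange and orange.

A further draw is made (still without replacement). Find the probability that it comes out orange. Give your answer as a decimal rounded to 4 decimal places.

0.6387

Under each hypothesis, the probability of the observed sequence is: P(data | urn A) = (7/12)(6/11) = 7/22; P(data | urn B) = (7/9)(6/8) = 7/12; P(data | urn C) = (1/5)(0/4) = 0.
Multiplying each by its prior: 1/4 · 7/22 = 7/88, 1/4 · 7/12 = 7/48, 1/2 · 0 = 0; these sum to 119/528.
Dividing through by the total gives posterior P(urn A | data) = 6/17, P(urn B | data) = 11/17, P(urn C | data) = 0.
Averaging over the posterior, P(orange next | data) = (1/2)(6/17) + (5/7)(11/17) = 76/119.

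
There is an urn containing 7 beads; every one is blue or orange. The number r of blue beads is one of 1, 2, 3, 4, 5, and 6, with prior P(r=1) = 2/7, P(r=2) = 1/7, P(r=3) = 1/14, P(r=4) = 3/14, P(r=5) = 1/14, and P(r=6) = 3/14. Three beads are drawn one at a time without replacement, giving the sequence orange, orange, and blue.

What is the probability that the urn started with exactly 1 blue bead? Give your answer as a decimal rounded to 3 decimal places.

For each hypothesis, P(data | H) works out to: P(data | r = 1) = (6/7)(5/6)(1/5) = 1/7; P(data | r = 2) = (5/7)(4/6)(2/5) = 4/21; P(data | r = 3) = (4/7)(3/6)(3/5) = 6/35; P(data | r = 4) = (3/7)(2/6)(4/5) = 4/35; P(data | r = 5) = (2/7)(1/6)(5/5) = 1/21; P(data | r = 6) = (1/7)(0/6) = 0.
Weighting by the prior gives 2/7 · 1/7 = 2/49, 1/7 · 4/21 = 4/147, 1/14 · 6/35 = 3/245, 3/14 · 4/35 = 6/245, 1/14 · 1/21 = 1/294, 3/14 · 0 = 0; summing to 53/490.
Hence P(r = 1 | data) = (2/49) / (53/490) = 20/53.

0.377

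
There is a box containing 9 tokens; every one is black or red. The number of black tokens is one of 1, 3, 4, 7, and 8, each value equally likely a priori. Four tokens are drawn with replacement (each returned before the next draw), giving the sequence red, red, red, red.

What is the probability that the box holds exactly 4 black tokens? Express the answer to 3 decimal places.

0.104

For each hypothesis, P(data | H) works out to: P(data | r = 1) = (8/9)(8/9)(8/9)(8/9) = 0.6243; P(data | r = 3) = (6/9)(6/9)(6/9)(6/9) = 0.19753; P(data | r = 4) = (5/9)(5/9)(5/9)(5/9) = 0.09526; P(data | r = 7) = (2/9)(2/9)(2/9)(2/9) = 0.0024387; P(data | r = 8) = (1/9)(1/9)(1/9)(1/9) = 0.00015242.
The prior-weighted likelihoods are 1/5 · 0.6243 = 0.12486, 1/5 · 0.19753 = 0.039506, 1/5 · 0.09526 = 0.019052, 1/5 · 0.0024387 = 0.00048773, 1/5 · 0.00015242 = 3.0483e-05; these sum to 0.18394.
By Bayes' rule, P(r = 4 | data) = (0.019052) / (0.18394) = 0.10358.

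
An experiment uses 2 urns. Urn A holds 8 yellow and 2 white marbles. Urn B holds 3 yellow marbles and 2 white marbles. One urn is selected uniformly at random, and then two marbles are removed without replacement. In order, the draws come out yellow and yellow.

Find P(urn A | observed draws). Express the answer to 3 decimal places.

For each hypothesis, P(data | H) works out to: P(data | urn A) = (8/10)(7/9) = 28/45; P(data | urn B) = (3/5)(2/4) = 3/10.
The prior-weighted likelihoods are 1/2 · 28/45 = 14/45, 1/2 · 3/10 = 3/20; summing to 83/180.
Hence P(urn A | data) = (14/45) / (83/180) = 56/83.

0.675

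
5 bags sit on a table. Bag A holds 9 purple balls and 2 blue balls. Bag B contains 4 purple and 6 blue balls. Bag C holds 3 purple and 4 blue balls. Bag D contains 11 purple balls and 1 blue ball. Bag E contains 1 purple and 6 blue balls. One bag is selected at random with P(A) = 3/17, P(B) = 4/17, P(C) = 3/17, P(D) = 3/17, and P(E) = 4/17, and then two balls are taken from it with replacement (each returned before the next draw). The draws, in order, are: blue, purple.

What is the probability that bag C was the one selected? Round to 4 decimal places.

0.2569

The likelihood of the observed sequence under each hypothesis: P(data | bag A) = (2/11)(9/11) = 0.14876; P(data | bag B) = (6/10)(4/10) = 0.24; P(data | bag C) = (4/7)(3/7) = 0.2449; P(data | bag D) = (1/12)(11/12) = 0.076389; P(data | bag E) = (6/7)(1/7) = 0.12245.
Multiplying each by its prior: 3/17 · 0.14876 = 0.026252, 4/17 · 0.24 = 0.056471, 3/17 · 0.2449 = 0.043217, 3/17 · 0.076389 = 0.01348, 4/17 · 0.12245 = 0.028812; summing to 0.16823.
Hence P(bag C | data) = (0.043217) / (0.16823) = 0.25689.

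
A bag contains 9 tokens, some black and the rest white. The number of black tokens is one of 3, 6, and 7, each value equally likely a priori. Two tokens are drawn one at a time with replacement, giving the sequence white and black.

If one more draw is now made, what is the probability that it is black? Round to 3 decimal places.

Compute the likelihood of the observed sequence for each case: P(data | r = 3) = (6/9)(3/9) = 2/9; P(data | r = 6) = (3/9)(6/9) = 2/9; P(data | r = 7) = (2/9)(7/9) = 14/81.
Multiplying each by its prior: 1/3 · 2/9 = 2/27, 1/3 · 2/9 = 2/27, 1/3 · 14/81 = 14/243; summing to 50/243.
Dividing through by the total gives posterior P(r = 3 | data) = 9/25, P(r = 6 | data) = 9/25, P(r = 7 | data) = 7/25.
Averaging over the posterior, P(black next | data) = (1/3)(9/25) + (2/3)(9/25) + (7/9)(7/25) = 26/45.

0.578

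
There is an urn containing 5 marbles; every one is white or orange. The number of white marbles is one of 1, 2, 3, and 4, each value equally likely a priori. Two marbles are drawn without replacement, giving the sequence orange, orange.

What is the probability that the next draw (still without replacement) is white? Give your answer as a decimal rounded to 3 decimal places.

0.500

Compute the likelihood of the observed sequence for each case: P(data | r = 1) = (4/5)(3/4) = 3/5; P(data | r = 2) = (3/5)(2/4) = 3/10; P(data | r = 3) = (2/5)(1/4) = 1/10; P(data | r = 4) = (1/5)(0/4) = 0.
The prior-weighted likelihoods are 1/4 · 3/5 = 3/20, 1/4 · 3/10 = 3/40, 1/4 · 1/10 = 1/40, 1/4 · 0 = 0; summing to 1/4.
The posterior is then P(r = 1 | data) = 3/5, P(r = 2 | data) = 3/10, P(r = 3 | data) = 1/10, P(r = 4 | data) = 0.
So P(white next | data) = Σ P(white next | H) P(H | data) = (1/3)(3/5) + (2/3)(3/10) + (1)(1/10) = 1/2.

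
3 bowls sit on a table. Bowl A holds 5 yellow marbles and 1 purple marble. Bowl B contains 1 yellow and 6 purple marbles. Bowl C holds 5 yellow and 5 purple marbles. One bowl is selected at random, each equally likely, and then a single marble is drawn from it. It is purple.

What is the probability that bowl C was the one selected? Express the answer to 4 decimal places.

0.3281

Under each hypothesis, the probability of this draw is: P(data | bowl A) = (1/6) = 1/6; P(data | bowl B) = (6/7) = 6/7; P(data | bowl C) = (5/10) = 1/2.
The prior-weighted likelihoods are 1/3 · 1/6 = 1/18, 1/3 · 6/7 = 2/7, 1/3 · 1/2 = 1/6; with total 32/63.
By Bayes' rule, P(bowl C | data) = (1/6) / (32/63) = 21/64.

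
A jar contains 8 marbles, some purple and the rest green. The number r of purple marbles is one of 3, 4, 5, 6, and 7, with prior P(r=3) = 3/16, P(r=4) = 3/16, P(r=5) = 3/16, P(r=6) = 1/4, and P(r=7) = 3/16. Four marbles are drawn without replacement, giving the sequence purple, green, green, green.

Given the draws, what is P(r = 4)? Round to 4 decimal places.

0.3137

For each hypothesis, P(data | H) works out to: P(data | r = 3) = (3/8)(5/7)(4/6)(3/5) = 0.10714; P(data | r = 4) = (4/8)(4/7)(3/6)(2/5) = 0.057143; P(data | r = 5) = (5/8)(3/7)(2/6)(1/5) = 0.017857; P(data | r = 6) = (6/8)(2/7)(1/6)(0/5) = 0; P(data | r = 7) = (7/8)(1/7)(0/6) = 0.
The prior-weighted likelihoods are 3/16 · 0.10714 = 0.020089, 3/16 · 0.057143 = 0.010714, 3/16 · 0.017857 = 0.0033482, 1/4 · 0 = 0, 3/16 · 0 = 0; with total 0.034152.
By Bayes' rule, P(r = 4 | data) = (0.010714) / (0.034152) = 0.31373.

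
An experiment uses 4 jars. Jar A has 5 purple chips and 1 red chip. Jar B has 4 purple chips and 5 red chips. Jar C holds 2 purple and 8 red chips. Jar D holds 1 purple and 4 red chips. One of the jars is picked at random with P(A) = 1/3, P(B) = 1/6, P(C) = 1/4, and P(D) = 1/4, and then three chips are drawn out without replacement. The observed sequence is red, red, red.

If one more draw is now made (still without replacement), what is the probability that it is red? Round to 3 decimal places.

0.592

Compute the likelihood of the observed sequence for each case: P(data | jar A) = (1/6)(0/5) = 0; P(data | jar B) = (5/9)(4/8)(3/7) = 5/42; P(data | jar C) = (8/10)(7/9)(6/8) = 7/15; P(data | jar D) = (4/5)(3/4)(2/3) = 2/5.
Multiplying each by its prior: 1/3 · 0 = 0, 1/6 · 5/42 = 5/252, 1/4 · 7/15 = 7/60, 1/4 · 2/5 = 1/10; with total 149/630.
Dividing through by the total gives posterior P(jar A | data) = 0, P(jar B | data) = 25/298, P(jar C | data) = 147/298, P(jar D | data) = 63/149.
Averaging over the posterior, P(red next | data) = (1/3)(25/298) + (5/7)(147/298) + (1/2)(63/149) = 529/894.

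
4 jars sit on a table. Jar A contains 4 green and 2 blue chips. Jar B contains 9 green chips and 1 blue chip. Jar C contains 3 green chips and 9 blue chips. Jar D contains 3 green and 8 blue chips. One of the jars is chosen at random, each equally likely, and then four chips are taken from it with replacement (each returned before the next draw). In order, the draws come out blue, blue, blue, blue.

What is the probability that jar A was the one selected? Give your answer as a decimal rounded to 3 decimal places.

0.020

Under each hypothesis, the probability of the observed sequence is: P(data | jar A) = (2/6)(2/6)(2/6)(2/6) = 0.012346; P(data | jar B) = (1/10)(1/10)(1/10)(1/10) = 0.0001; P(data | jar C) = (9/12)(9/12)(9/12)(9/12) = 0.31641; P(data | jar D) = (8/11)(8/11)(8/11)(8/11) = 0.27976.
The prior-weighted likelihoods are 1/4 · 0.012346 = 0.0030864, 1/4 · 0.0001 = 2.5e-05, 1/4 · 0.31641 = 0.079102, 1/4 · 0.27976 = 0.069941; these sum to 0.15215.
Hence P(jar A | data) = (0.0030864) / (0.15215) = 0.020285.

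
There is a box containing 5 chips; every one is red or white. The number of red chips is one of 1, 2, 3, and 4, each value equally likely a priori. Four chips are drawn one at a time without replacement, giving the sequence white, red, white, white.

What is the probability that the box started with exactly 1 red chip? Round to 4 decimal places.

0.6667

Compute the likelihood of the observed sequence for each case: P(data | r = 1) = (4/5)(1/4)(3/3)(2/2) = 1/5; P(data | r = 2) = (3/5)(2/4)(2/3)(1/2) = 1/10; P(data | r = 3) = (2/5)(3/4)(1/3)(0/2) = 0; P(data | r = 4) = (1/5)(4/4)(0/3) = 0.
Weighting by the prior gives 1/4 · 1/5 = 1/20, 1/4 · 1/10 = 1/40, 1/4 · 0 = 0, 1/4 · 0 = 0; summing to 3/40.
Therefore the posterior P(r = 1 | data) = (1/20) / (3/40) = 2/3.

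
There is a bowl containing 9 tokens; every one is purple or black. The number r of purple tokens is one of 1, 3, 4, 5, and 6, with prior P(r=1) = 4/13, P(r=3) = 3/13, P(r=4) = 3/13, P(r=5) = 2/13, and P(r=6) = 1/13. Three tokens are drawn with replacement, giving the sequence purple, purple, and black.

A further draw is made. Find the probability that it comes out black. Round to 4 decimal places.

0.5319

For each hypothesis, P(data | H) works out to: P(data | r = 1) = (1/9)(1/9)(8/9) = 0.010974; P(data | r = 3) = (3/9)(3/9)(6/9) = 0.074074; P(data | r = 4) = (4/9)(4/9)(5/9) = 0.10974; P(data | r = 5) = (5/9)(5/9)(4/9) = 0.13717; P(data | r = 6) = (6/9)(6/9)(3/9) = 0.14815.
Multiplying each by its prior: 4/13 · 0.010974 = 0.0033766, 3/13 · 0.074074 = 0.017094, 3/13 · 0.10974 = 0.025324, 2/13 · 0.13717 = 0.021104, 1/13 · 0.14815 = 0.011396; with total 0.078295.
Normalising, the posterior is P(r = 1 | data) = 0.043127, P(r = 3 | data) = 0.21833, P(r = 4 | data) = 0.32345, P(r = 5 | data) = 0.26954, P(r = 6 | data) = 0.14555.
The predictive probability is P(black next | data) = (8/9)(0.043127) + (2/3)(0.21833) + (5/9)(0.32345) + (4/9)(0.26954) + (1/3)(0.14555) = 0.5319.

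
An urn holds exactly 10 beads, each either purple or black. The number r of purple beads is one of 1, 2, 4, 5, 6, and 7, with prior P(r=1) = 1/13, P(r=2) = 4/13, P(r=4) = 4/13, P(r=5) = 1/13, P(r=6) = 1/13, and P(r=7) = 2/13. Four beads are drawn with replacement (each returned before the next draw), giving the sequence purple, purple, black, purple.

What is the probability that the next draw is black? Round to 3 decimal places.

Under each hypothesis, the probability of the observed sequence is: P(data | r = 1) = (1/10)(1/10)(9/10)(1/10) = 0.0009; P(data | r = 2) = (2/10)(2/10)(8/10)(2/10) = 0.0064; P(data | r = 4) = (4/10)(4/10)(6/10)(4/10) = 0.0384; P(data | r = 5) = (5/10)(5/10)(5/10)(5/10) = 0.0625; P(data | r = 6) = (6/10)(6/10)(4/10)(6/10) = 0.0864; P(data | r = 7) = (7/10)(7/10)(3/10)(7/10) = 0.1029.
Multiplying each by its prior: 1/13 · 0.0009 = 6.9231e-05, 4/13 · 0.0064 = 0.0019692, 4/13 · 0.0384 = 0.011815, 1/13 · 0.0625 = 0.0048077, 1/13 · 0.0864 = 0.0066462, 2/13 · 0.1029 = 0.015831; summing to 0.041138.
Dividing through by the total gives posterior P(r = 1 | data) = 0.0016829, P(r = 2 | data) = 0.047868, P(r = 4 | data) = 0.28721, P(r = 5 | data) = 0.11687, P(r = 6 | data) = 0.16156, P(r = 7 | data) = 0.38482.
So P(black next | data) = Σ P(black next | H) P(H | data) = (9/10)(0.0016829) + (4/5)(0.047868) + (3/5)(0.28721) + (1/2)(0.11687) + (2/5)(0.16156) + (3/10)(0.38482) = 0.45064.

0.451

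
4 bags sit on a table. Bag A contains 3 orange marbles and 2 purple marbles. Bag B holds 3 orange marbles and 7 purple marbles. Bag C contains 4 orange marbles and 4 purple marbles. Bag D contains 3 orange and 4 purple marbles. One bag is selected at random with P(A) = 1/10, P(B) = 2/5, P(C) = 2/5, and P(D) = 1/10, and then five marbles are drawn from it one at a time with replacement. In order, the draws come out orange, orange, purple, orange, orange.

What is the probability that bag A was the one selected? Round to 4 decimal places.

0.2369

The likelihood of the observed sequence under each hypothesis: P(data | bag A) = (3/5)(3/5)(2/5)(3/5)(3/5) = 0.05184; P(data | bag B) = (3/10)(3/10)(7/10)(3/10)(3/10) = 0.00567; P(data | bag C) = (4/8)(4/8)(4/8)(4/8)(4/8) = 0.03125; P(data | bag D) = (3/7)(3/7)(4/7)(3/7)(3/7) = 0.019278.
The prior-weighted likelihoods are 1/10 · 0.05184 = 0.005184, 2/5 · 0.00567 = 0.002268, 2/5 · 0.03125 = 0.0125, 1/10 · 0.019278 = 0.0019278; these sum to 0.02188.
By Bayes' rule, P(bag A | data) = (0.005184) / (0.02188) = 0.23693.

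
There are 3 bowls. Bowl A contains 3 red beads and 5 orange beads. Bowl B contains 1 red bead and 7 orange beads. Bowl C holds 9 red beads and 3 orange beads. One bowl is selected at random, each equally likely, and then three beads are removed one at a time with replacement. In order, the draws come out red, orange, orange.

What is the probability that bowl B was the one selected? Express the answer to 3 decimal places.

0.331

Under each hypothesis, the probability of the observed sequence is: P(data | bowl A) = (3/8)(5/8)(5/8) = 0.14648; P(data | bowl B) = (1/8)(7/8)(7/8) = 0.095703; P(data | bowl C) = (9/12)(3/12)(3/12) = 0.046875.
The prior-weighted likelihoods are 1/3 · 0.14648 = 0.048828, 1/3 · 0.095703 = 0.031901, 1/3 · 0.046875 = 0.015625; summing to 0.096354.
Hence P(bowl B | data) = (0.031901) / (0.096354) = 0.33108.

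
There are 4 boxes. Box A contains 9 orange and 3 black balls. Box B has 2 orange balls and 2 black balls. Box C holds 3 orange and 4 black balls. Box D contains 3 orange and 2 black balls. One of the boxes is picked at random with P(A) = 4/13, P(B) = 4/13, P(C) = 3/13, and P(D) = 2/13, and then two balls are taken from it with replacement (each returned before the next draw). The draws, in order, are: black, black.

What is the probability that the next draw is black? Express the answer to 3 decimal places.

Under each hypothesis, the probability of the observed sequence is: P(data | box A) = (3/12)(3/12) = 0.0625; P(data | box B) = (2/4)(2/4) = 0.25; P(data | box C) = (4/7)(4/7) = 0.32653; P(data | box D) = (2/5)(2/5) = 0.16.
Multiplying each by its prior: 4/13 · 0.0625 = 0.019231, 4/13 · 0.25 = 0.076923, 3/13 · 0.32653 = 0.075353, 2/13 · 0.16 = 0.024615; summing to 0.19612.
Dividing through by the total gives posterior P(box A | data) = 0.098055, P(box B | data) = 0.39222, P(box C | data) = 0.38422, P(box D | data) = 0.12551.
So P(black next | data) = Σ P(black next | H) P(H | data) = (1/4)(0.098055) + (1/2)(0.39222) + (4/7)(0.38422) + (2/5)(0.12551) = 0.49038.

0.490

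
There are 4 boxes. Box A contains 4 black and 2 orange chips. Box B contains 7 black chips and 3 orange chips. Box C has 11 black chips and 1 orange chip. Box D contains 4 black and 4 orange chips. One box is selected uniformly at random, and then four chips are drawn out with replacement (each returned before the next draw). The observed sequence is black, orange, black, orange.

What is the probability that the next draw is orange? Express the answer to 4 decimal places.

0.3796

The likelihood of the observed sequence under each hypothesis: P(data | box A) = (4/6)(2/6)(4/6)(2/6) = 0.049383; P(data | box B) = (7/10)(3/10)(7/10)(3/10) = 0.0441; P(data | box C) = (11/12)(1/12)(11/12)(1/12) = 0.0058353; P(data | box D) = (4/8)(4/8)(4/8)(4/8) = 0.0625.
Weighting by the prior gives 1/4 · 0.049383 = 0.012346, 1/4 · 0.0441 = 0.011025, 1/4 · 0.0058353 = 0.0014588, 1/4 · 0.0625 = 0.015625; summing to 0.040454.
The posterior is then P(box A | data) = 0.30517, P(box B | data) = 0.27253, P(box C | data) = 0.036061, P(box D | data) = 0.38624.
So P(orange next | data) = Σ P(orange next | H) P(H | data) = (1/3)(0.30517) + (3/10)(0.27253) + (1/12)(0.036061) + (1/2)(0.38624) = 0.37961.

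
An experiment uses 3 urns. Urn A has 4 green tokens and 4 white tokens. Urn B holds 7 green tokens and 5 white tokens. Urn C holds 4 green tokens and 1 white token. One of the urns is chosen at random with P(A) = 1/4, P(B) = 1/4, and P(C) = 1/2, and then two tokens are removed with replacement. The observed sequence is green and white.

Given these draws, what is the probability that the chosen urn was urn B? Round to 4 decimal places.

0.2989

The likelihood of the observed sequence under each hypothesis: P(data | urn A) = (4/8)(4/8) = 0.25; P(data | urn B) = (7/12)(5/12) = 0.24306; P(data | urn C) = (4/5)(1/5) = 0.16.
Weighting by the prior gives 1/4 · 0.25 = 0.0625, 1/4 · 0.24306 = 0.060764, 1/2 · 0.16 = 0.08; these sum to 0.20326.
By Bayes' rule, P(urn B | data) = (0.060764) / (0.20326) = 0.29894.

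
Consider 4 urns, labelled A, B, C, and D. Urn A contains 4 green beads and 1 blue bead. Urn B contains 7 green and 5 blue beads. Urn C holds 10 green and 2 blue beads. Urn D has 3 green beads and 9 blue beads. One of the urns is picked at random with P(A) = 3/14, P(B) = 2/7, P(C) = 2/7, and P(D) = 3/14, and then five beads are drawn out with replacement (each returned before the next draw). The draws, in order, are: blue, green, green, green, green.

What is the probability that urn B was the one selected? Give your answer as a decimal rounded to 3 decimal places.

Compute the likelihood of the observed sequence for each case: P(data | urn A) = (1/5)(4/5)(4/5)(4/5)(4/5) = 0.08192; P(data | urn B) = (5/12)(7/12)(7/12)(7/12)(7/12) = 0.048245; P(data | urn C) = (2/12)(10/12)(10/12)(10/12)(10/12) = 0.080376; P(data | urn D) = (9/12)(3/12)(3/12)(3/12)(3/12) = 0.0029297.
The prior-weighted likelihoods are 3/14 · 0.08192 = 0.017554, 2/7 · 0.048245 = 0.013784, 2/7 · 0.080376 = 0.022964, 3/14 · 0.0029297 = 0.00062779; summing to 0.054931.
So P(urn B | data) = (0.013784) / (0.054931) = 0.25094.

0.251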